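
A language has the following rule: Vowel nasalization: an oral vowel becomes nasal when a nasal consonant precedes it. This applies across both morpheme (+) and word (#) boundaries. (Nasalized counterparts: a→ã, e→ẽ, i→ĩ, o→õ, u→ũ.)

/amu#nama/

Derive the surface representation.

/u/ after nasal /m/ → [ũ]
/a/ after nasal /n/ → [ã]
/a/ after nasal /m/ → [ã]

[amũ#nãmã]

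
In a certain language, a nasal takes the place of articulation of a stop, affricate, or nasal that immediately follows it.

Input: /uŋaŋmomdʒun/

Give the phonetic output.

/ŋ/ before /m/ (labial) → [m]
/m/ before /dʒ/ (palatal) → [ɲ]

[uŋammoɲdʒun]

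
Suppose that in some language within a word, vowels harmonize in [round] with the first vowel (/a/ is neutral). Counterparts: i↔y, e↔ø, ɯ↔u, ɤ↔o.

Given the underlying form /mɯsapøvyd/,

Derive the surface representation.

/ø/ harmonizes with /ɯ/ ([-round]) → [e]
/y/ harmonizes with /ɯ/ ([-round]) → [i]

[mɯsapevid]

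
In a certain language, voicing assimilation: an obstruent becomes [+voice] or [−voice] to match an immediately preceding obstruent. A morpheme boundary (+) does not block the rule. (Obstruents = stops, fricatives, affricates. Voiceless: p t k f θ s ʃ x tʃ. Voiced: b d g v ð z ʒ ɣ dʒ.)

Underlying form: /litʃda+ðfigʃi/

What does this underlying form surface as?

[litʃta+ðvigʒi]

/d/ after /tʃ/ (voiceless) → [t]
/f/ after /ð/ (voiced) → [v]
/ʃ/ after /g/ (voiced) → [ʒ]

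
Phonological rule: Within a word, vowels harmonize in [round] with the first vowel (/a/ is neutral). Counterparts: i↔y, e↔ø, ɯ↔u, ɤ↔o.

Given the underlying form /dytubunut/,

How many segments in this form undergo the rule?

No segment meets the rule's conditions.

0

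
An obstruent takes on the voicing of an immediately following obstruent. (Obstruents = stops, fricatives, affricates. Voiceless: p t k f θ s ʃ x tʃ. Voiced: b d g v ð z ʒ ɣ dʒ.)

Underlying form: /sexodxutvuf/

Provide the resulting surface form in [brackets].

/d/ before /x/ (voiceless) → [t]
/t/ before /v/ (voiced) → [d]

[sexotxudvuf]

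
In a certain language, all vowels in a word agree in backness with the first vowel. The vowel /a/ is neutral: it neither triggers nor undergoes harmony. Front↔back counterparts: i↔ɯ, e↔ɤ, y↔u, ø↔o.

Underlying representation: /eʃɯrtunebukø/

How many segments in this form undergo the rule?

3

/ɯ/ harmonizes with /e/ ([-back]) → [i]
/u/ harmonizes with /e/ ([-back]) → [y]
/u/ harmonizes with /e/ ([-back]) → [y]
3 segments change.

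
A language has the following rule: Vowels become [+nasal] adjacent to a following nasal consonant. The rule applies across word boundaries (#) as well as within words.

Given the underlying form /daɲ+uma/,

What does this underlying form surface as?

/a/ before nasal /ɲ/ → [ã]
/u/ before nasal /m/ → [ũ]

[dãɲ+ũma]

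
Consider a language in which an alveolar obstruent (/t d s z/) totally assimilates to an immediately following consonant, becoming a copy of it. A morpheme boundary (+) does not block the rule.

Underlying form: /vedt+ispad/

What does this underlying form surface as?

/d/ before /t/ → [t] (total assimilation)
/s/ before /p/ → [p] (total assimilation)

[vett+ippad]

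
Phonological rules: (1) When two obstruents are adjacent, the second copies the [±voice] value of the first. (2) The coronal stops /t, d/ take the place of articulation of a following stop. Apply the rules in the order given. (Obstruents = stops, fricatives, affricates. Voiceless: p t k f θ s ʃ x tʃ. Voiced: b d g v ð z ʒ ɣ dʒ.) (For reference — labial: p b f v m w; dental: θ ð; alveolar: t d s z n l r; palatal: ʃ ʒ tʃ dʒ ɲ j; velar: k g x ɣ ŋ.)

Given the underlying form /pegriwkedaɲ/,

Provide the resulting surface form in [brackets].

[pegriwkedaɲ]

Rule 1: no segment meets the rule's conditions; no change.
After rule 1: pegriwkedaɲ
Rule 2: no segment meets the rule's conditions; no change.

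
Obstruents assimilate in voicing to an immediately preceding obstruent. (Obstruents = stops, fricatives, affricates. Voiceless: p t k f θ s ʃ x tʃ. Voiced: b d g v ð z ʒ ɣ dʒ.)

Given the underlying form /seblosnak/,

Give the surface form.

no segment meets the rule's conditions; no change.

[seblosnak]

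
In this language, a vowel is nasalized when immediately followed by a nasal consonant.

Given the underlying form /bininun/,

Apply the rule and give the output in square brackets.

[bĩnĩnũn]

/i/ before nasal /n/ → [ĩ]
/i/ before nasal /n/ → [ĩ]
/u/ before nasal /n/ → [ũ]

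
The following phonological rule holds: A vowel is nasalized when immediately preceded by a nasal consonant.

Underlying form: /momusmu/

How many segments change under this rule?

3

/o/ after nasal /m/ → [õ]
/u/ after nasal /m/ → [ũ]
/u/ after nasal /m/ → [ũ]
3 segments change.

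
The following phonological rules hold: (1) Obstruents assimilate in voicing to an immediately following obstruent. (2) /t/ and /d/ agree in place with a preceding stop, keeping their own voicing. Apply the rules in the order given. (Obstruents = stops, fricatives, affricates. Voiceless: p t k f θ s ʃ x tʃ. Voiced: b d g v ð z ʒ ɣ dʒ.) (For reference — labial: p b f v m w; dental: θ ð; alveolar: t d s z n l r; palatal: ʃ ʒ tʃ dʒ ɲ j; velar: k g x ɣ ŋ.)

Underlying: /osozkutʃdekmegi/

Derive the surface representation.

[ososkudʒdekmegi]

Rule 1: /z/ before /k/ (voiceless) → [s]
Rule 1: /tʃ/ before /d/ (voiced) → [dʒ]
After rule 1: ososkudʒdekmegi
Rule 2: no segment meets the rule's conditions; no change.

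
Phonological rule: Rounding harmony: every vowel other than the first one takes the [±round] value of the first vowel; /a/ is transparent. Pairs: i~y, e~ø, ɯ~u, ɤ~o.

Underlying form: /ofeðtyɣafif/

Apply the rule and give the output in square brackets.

/e/ harmonizes with /o/ ([+round]) → [ø]
/i/ harmonizes with /o/ ([+round]) → [y]

[oføðtyɣafyf]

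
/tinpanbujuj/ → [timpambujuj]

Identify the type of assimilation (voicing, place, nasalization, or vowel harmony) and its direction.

place assimilation, regressive

/n/→[m] /n/→[m].
Each target copies a feature from the following segment, so the direction is regressive.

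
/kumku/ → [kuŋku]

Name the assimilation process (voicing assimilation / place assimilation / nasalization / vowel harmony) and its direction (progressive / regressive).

/m/→[ŋ].
Each target copies a feature from the following segment, so the direction is regressive.

place assimilation, regressive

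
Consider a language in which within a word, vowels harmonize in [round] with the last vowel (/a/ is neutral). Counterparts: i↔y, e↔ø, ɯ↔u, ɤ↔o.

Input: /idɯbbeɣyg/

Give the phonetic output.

/i/ harmonizes with /y/ ([+round]) → [y]
/ɯ/ harmonizes with /y/ ([+round]) → [u]
/e/ harmonizes with /y/ ([+round]) → [ø]

[ydubbøɣyg]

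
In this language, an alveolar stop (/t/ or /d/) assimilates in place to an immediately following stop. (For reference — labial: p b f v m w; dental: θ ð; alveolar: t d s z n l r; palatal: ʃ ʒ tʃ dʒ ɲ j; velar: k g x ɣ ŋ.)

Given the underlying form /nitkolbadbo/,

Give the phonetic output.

[nikkolbabbo]

/t/ before /k/ (velar) → [k]
/d/ before /b/ (labial) → [b]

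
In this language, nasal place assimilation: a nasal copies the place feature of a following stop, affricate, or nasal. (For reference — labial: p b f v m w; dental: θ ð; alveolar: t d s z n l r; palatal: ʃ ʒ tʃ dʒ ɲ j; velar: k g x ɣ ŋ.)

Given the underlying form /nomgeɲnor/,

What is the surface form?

/m/ before /g/ (velar) → [ŋ]
/ɲ/ before /n/ (alveolar) → [n]

[noŋgennor]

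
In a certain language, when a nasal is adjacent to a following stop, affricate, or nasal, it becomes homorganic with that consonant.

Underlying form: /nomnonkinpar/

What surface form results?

/m/ before /n/ (alveolar) → [n]
/n/ before /k/ (velar) → [ŋ]
/n/ before /p/ (labial) → [m]

[nonnoŋkimpar]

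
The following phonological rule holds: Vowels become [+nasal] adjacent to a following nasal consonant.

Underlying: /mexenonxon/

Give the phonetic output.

/e/ before nasal /n/ → [ẽ]
/o/ before nasal /n/ → [õ]
/o/ before nasal /n/ → [õ]

[mexẽnõnxõn]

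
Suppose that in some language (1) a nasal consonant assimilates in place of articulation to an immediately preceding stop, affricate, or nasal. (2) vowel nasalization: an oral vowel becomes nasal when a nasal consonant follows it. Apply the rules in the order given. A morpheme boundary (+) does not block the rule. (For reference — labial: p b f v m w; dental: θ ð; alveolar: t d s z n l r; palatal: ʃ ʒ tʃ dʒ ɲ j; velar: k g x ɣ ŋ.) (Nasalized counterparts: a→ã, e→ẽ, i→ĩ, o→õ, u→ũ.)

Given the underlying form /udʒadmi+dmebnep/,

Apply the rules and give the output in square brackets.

[udʒadni+dnebmep]

Rule 1: /m/ after /d/ (alveolar) → [n]
Rule 1: /m/ after /d/ (alveolar) → [n]
Rule 1: /n/ after /b/ (labial) → [m]
After rule 1: udʒadni+dnebmep
Rule 2: no segment meets the rule's conditions; no change.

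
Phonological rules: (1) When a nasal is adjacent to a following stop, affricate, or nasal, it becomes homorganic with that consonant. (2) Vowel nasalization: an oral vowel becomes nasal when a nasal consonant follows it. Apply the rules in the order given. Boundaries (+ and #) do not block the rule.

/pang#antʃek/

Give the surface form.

[pãŋg#ãɲtʃek]

Rule 1: /n/ before /g/ (velar) → [ŋ]
Rule 1: /n/ before /tʃ/ (palatal) → [ɲ]
After rule 1: paŋg#aɲtʃek
Rule 2: /a/ before nasal /ŋ/ → [ã]
Rule 2: /a/ before nasal /ɲ/ → [ã]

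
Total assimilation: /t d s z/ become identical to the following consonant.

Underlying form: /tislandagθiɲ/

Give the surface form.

/s/ before /l/ → [l] (total assimilation)

[tillandagθiɲ]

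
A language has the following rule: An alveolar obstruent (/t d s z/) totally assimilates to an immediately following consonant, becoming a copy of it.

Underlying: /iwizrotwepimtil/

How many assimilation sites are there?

2

/z/ before /r/ → [r] (total assimilation)
/t/ before /w/ → [w] (total assimilation)
2 segments change.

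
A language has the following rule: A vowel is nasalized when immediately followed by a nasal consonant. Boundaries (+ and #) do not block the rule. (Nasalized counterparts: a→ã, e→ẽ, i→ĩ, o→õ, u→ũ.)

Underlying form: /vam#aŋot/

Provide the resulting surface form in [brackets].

[vãm#ãŋot]

/a/ before nasal /m/ → [ã]
/a/ before nasal /ŋ/ → [ã]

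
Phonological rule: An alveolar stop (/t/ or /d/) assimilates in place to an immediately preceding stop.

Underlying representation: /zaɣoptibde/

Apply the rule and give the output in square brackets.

[zaɣoppibbe]

/t/ after /p/ (labial) → [p]
/d/ after /b/ (labial) → [b]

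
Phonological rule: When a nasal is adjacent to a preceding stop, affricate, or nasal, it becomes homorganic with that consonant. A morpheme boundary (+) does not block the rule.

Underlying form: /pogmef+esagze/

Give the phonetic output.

[pogŋef+esagze]

/m/ after /g/ (velar) → [ŋ]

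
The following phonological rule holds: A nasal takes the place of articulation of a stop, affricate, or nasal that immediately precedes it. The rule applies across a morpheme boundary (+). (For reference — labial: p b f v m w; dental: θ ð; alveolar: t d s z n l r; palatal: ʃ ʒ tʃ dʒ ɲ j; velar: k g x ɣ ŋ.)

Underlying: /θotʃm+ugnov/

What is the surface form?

[θotʃɲ+ugŋov]

/m/ after /tʃ/ (palatal) → [ɲ]
/n/ after /g/ (velar) → [ŋ]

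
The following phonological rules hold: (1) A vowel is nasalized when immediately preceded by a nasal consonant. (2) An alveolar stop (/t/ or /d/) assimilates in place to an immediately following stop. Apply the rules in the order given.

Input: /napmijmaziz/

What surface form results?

[nãpmĩjmãziz]

Rule 1: /a/ after nasal /n/ → [ã]
Rule 1: /i/ after nasal /m/ → [ĩ]
Rule 1: /a/ after nasal /m/ → [ã]
After rule 1: nãpmĩjmãziz
Rule 2: no segment meets the rule's conditions; no change.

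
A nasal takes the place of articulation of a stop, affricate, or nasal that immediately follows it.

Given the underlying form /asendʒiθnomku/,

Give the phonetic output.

[aseɲdʒiθnoŋku]

/n/ before /dʒ/ (palatal) → [ɲ]
/m/ before /k/ (velar) → [ŋ]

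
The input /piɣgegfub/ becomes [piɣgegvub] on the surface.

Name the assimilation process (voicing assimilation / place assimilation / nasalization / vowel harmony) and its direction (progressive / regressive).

voicing assimilation, progressive

/f/→[v].
Each target copies a feature from the preceding segment, so the direction is progressive.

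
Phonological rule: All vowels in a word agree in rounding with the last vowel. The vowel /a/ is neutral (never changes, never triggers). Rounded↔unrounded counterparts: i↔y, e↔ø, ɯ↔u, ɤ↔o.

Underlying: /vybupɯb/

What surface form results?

[vibɯpɯb]

/y/ harmonizes with /ɯ/ ([-round]) → [i]
/u/ harmonizes with /ɯ/ ([-round]) → [ɯ]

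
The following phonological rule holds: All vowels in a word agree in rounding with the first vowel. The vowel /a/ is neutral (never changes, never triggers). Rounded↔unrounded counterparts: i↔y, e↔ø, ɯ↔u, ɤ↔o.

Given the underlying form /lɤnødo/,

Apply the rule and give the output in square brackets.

[lɤnedɤ]

/ø/ harmonizes with /ɤ/ ([-round]) → [e]
/o/ harmonizes with /ɤ/ ([-round]) → [ɤ]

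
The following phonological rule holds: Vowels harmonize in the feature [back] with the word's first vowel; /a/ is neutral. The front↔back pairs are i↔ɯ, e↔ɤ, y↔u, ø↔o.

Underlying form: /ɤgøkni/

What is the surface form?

/ø/ harmonizes with /ɤ/ ([+back]) → [o]
/i/ harmonizes with /ɤ/ ([+back]) → [ɯ]

[ɤgoknɯ]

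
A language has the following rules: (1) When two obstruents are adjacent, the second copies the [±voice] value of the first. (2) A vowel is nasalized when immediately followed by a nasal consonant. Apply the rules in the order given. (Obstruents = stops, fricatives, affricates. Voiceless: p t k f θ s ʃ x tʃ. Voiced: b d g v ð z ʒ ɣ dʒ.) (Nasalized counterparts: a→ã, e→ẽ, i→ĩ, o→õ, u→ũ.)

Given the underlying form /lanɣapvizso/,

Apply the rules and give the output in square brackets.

[lãnɣapfizzo]

Rule 1: /v/ after /p/ (voiceless) → [f]
Rule 1: /s/ after /z/ (voiced) → [z]
After rule 1: lanɣapfizzo
Rule 2: /a/ before nasal /n/ → [ã]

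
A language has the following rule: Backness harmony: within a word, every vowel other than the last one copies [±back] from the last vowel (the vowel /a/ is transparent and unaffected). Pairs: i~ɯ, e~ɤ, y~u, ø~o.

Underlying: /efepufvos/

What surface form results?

/e/ harmonizes with /o/ ([+back]) → [ɤ]
/e/ harmonizes with /o/ ([+back]) → [ɤ]

[ɤfɤpufvos]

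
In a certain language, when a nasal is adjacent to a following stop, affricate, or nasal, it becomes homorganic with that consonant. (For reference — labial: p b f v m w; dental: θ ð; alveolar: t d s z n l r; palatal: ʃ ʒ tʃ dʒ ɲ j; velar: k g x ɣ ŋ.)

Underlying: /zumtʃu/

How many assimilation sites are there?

/m/ before /tʃ/ (palatal) → [ɲ]
1 segment changes.

1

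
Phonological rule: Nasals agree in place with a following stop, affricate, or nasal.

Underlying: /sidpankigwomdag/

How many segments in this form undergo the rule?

/n/ before /k/ (velar) → [ŋ]
/m/ before /d/ (alveolar) → [n]
2 segments change.

2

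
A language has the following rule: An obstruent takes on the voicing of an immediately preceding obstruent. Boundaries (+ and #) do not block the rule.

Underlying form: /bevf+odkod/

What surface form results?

/f/ after /v/ (voiced) → [v]
/k/ after /d/ (voiced) → [g]

[bevv+odgod]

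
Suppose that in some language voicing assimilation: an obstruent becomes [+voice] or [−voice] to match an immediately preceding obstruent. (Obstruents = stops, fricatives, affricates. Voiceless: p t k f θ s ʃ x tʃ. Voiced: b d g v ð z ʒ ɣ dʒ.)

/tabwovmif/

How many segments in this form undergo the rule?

No segment meets the rule's conditions.

0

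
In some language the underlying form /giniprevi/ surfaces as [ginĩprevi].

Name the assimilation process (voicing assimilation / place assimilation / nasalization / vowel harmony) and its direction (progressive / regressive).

/i/→[ĩ].
Each target copies a feature from the preceding segment, so the direction is progressive.

nasalization, progressive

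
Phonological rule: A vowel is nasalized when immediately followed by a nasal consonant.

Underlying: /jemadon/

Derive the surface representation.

/e/ before nasal /m/ → [ẽ]
/o/ before nasal /n/ → [õ]

[jẽmadõn]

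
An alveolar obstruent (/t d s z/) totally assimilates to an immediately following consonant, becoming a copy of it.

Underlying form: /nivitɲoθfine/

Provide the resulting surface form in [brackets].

[niviɲɲoθfine]

/t/ before /ɲ/ → [ɲ] (total assimilation)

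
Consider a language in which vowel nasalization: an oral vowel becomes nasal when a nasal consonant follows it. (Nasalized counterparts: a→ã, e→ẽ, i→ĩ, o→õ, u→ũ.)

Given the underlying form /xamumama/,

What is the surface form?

/a/ before nasal /m/ → [ã]
/u/ before nasal /m/ → [ũ]
/a/ before nasal /m/ → [ã]

[xãmũmãma]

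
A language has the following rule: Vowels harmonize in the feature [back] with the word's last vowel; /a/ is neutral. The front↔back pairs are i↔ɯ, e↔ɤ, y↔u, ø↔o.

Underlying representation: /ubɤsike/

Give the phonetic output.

/u/ harmonizes with /e/ ([-back]) → [y]
/ɤ/ harmonizes with /e/ ([-back]) → [e]

[ybesike]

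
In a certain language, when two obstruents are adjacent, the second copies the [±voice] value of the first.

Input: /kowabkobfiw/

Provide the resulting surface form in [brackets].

[kowabgobviw]

/k/ after /b/ (voiced) → [g]
/f/ after /b/ (voiced) → [v]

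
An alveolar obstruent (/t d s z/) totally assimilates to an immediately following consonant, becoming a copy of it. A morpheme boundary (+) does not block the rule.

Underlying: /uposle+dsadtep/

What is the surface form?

[upolle+ssattep]

/s/ before /l/ → [l] (total assimilation)
/d/ before /s/ → [s] (total assimilation)
/d/ before /t/ → [t] (total assimilation)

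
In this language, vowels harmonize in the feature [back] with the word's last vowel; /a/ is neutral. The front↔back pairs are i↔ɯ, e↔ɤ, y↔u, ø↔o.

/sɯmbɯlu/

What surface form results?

no segment meets the rule's conditions; no change.

[sɯmbɯlu]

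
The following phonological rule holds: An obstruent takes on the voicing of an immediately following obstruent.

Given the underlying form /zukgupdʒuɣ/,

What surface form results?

/k/ before /g/ (voiced) → [g]
/p/ before /dʒ/ (voiced) → [b]

[zuggubdʒuɣ]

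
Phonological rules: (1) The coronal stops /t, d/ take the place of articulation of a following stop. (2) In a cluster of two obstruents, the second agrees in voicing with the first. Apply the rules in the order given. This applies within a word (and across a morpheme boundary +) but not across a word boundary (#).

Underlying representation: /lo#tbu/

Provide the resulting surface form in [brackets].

[lo#ppu]

Rule 1: /t/ before /b/ (labial) → [p]
After rule 1: lo#pbu
Rule 2: /b/ after /p/ (voiceless) → [p]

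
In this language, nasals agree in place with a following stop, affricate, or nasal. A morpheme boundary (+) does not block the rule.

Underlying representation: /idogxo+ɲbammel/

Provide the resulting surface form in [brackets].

/ɲ/ before /b/ (labial) → [m]

[idogxo+mbammel]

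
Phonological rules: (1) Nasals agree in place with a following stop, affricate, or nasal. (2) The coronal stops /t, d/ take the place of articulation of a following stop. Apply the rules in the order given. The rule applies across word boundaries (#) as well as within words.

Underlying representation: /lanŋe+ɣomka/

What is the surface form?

[laŋŋe+ɣoŋka]

Rule 1: /n/ before /ŋ/ (velar) → [ŋ]
Rule 1: /m/ before /k/ (velar) → [ŋ]
After rule 1: laŋŋe+ɣoŋka
Rule 2: no segment meets the rule's conditions; no change.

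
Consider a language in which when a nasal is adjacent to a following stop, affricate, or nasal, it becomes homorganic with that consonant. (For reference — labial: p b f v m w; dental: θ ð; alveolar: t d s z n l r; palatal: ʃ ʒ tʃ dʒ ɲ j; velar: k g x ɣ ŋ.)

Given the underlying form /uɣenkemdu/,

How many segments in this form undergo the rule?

2

/n/ before /k/ (velar) → [ŋ]
/m/ before /d/ (alveolar) → [n]
2 segments change.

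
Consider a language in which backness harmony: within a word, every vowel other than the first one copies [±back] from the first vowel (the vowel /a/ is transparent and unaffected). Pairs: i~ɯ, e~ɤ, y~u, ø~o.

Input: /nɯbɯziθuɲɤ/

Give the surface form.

[nɯbɯzɯθuɲɤ]

/i/ harmonizes with /ɯ/ ([+back]) → [ɯ]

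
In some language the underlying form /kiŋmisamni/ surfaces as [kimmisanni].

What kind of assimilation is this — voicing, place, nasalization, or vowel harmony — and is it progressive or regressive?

place assimilation, regressive

/ŋ/→[m] /m/→[n].
Each target copies a feature from the following segment, so the direction is regressive.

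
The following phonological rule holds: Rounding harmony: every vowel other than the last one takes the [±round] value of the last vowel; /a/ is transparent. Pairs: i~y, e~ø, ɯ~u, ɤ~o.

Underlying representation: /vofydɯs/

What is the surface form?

[vɤfidɯs]

/o/ harmonizes with /ɯ/ ([-round]) → [ɤ]
/y/ harmonizes with /ɯ/ ([-round]) → [i]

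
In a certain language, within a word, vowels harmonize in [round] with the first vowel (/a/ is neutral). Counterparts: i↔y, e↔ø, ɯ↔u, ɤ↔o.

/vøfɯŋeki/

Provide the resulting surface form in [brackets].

/ɯ/ harmonizes with /ø/ ([+round]) → [u]
/e/ harmonizes with /ø/ ([+round]) → [ø]
/i/ harmonizes with /ø/ ([+round]) → [y]

[vøfuŋøky]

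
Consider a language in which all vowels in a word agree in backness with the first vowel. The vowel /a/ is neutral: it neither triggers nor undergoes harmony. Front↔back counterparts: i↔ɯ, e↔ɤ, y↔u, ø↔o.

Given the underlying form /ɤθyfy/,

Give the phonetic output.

/y/ harmonizes with /ɤ/ ([+back]) → [u]
/y/ harmonizes with /ɤ/ ([+back]) → [u]

[ɤθufu]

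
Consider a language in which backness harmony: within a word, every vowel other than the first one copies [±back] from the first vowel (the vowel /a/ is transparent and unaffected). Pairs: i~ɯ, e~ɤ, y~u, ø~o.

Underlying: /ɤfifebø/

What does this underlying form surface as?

/i/ harmonizes with /ɤ/ ([+back]) → [ɯ]
/e/ harmonizes with /ɤ/ ([+back]) → [ɤ]
/ø/ harmonizes with /ɤ/ ([+back]) → [o]

[ɤfɯfɤbo]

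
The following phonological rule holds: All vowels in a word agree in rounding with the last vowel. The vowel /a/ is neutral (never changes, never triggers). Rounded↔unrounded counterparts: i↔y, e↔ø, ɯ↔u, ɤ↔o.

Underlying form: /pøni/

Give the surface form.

/ø/ harmonizes with /i/ ([-round]) → [e]

[peni]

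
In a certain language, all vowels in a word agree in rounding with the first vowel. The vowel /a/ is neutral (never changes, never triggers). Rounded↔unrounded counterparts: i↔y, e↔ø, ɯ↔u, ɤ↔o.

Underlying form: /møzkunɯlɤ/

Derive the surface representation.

/ɯ/ harmonizes with /ø/ ([+round]) → [u]
/ɤ/ harmonizes with /ø/ ([+round]) → [o]

[møzkunulo]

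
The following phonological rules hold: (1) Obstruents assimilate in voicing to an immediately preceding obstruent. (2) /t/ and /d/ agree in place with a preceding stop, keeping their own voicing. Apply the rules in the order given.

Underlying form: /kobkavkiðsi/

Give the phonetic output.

[kobgavgiðzi]

Rule 1: /k/ after /b/ (voiced) → [g]
Rule 1: /k/ after /v/ (voiced) → [g]
Rule 1: /s/ after /ð/ (voiced) → [z]
After rule 1: kobgavgiðzi
Rule 2: no segment meets the rule's conditions; no change.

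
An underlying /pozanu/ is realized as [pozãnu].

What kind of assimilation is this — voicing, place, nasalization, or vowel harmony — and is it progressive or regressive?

/a/→[ã].
Each target copies a feature from the following segment, so the direction is regressive.

nasalization, regressive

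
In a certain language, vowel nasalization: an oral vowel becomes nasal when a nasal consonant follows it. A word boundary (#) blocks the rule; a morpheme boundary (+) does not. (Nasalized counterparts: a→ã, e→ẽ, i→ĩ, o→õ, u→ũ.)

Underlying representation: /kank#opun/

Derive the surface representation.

/a/ before nasal /n/ → [ã]
/u/ before nasal /n/ → [ũ]

[kãnk#opũn]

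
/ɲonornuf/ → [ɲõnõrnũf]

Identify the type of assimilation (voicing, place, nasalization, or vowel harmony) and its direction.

nasalization, progressive

/o/→[õ] /o/→[õ] /u/→[ũ].
Each target copies a feature from the preceding segment, so the direction is progressive.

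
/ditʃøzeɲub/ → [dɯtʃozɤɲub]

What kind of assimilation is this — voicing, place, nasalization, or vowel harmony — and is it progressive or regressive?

vowel harmony, regressive

/i/→[ɯ] /ø/→[o] /e/→[ɤ].
Vowels agree with the last vowel, so the harmony is regressive.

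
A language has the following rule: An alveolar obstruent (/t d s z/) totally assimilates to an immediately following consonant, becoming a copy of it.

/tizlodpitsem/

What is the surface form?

/z/ before /l/ → [l] (total assimilation)
/d/ before /p/ → [p] (total assimilation)
/t/ before /s/ → [s] (total assimilation)

[tilloppissem]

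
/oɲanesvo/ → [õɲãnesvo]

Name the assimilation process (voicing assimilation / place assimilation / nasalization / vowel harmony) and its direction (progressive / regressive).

nasalization, regressive

/o/→[õ] /a/→[ã].
Each target copies a feature from the following segment, so the direction is regressive.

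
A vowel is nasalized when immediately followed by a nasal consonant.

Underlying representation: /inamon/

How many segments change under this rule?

/i/ before nasal /n/ → [ĩ]
/a/ before nasal /m/ → [ã]
/o/ before nasal /n/ → [õ]
3 segments change.

3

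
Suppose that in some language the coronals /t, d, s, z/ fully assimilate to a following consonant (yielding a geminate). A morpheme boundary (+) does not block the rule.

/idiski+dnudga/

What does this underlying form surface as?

[idikki+nnugga]

/s/ before /k/ → [k] (total assimilation)
/d/ before /n/ → [n] (total assimilation)
/d/ before /g/ → [g] (total assimilation)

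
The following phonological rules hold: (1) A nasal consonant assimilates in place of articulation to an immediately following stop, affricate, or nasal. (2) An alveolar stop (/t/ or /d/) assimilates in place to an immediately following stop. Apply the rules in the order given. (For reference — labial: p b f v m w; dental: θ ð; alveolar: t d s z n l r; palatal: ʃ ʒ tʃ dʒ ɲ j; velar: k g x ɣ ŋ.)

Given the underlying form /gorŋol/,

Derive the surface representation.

Rule 1: no segment meets the rule's conditions; no change.
After rule 1: gorŋol
Rule 2: no segment meets the rule's conditions; no change.

[gorŋol]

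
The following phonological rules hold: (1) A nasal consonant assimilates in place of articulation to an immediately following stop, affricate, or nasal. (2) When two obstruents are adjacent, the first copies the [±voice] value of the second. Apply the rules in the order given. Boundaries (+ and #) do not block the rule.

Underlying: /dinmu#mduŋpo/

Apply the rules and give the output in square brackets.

Rule 1: /n/ before /m/ (labial) → [m]
Rule 1: /m/ before /d/ (alveolar) → [n]
Rule 1: /ŋ/ before /p/ (labial) → [m]
After rule 1: dimmu#ndumpo
Rule 2: no segment meets the rule's conditions; no change.

[dimmu#ndumpo]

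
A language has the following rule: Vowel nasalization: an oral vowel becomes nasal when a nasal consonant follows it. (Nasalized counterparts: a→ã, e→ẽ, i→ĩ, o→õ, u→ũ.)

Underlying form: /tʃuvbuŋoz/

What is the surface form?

[tʃuvbũŋoz]

/u/ before nasal /ŋ/ → [ũ]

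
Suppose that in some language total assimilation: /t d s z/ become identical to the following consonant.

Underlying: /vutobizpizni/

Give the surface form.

/z/ before /p/ → [p] (total assimilation)
/z/ before /n/ → [n] (total assimilation)

[vutobippinni]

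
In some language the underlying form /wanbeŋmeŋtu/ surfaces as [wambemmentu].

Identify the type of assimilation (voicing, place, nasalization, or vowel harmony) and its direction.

/n/→[m] /ŋ/→[m] /ŋ/→[n].
Each target copies a feature from the following segment, so the direction is regressive.

place assimilation, regressive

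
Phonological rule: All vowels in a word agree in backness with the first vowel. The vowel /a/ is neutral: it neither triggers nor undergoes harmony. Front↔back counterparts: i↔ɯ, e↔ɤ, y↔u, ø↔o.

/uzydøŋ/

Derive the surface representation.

[uzudoŋ]

/y/ harmonizes with /u/ ([+back]) → [u]
/ø/ harmonizes with /u/ ([+back]) → [o]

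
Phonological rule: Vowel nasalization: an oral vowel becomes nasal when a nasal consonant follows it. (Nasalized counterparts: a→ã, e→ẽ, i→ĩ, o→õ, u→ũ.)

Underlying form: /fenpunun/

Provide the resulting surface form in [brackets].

[fẽnpũnũn]

/e/ before nasal /n/ → [ẽ]
/u/ before nasal /n/ → [ũ]
/u/ before nasal /n/ → [ũ]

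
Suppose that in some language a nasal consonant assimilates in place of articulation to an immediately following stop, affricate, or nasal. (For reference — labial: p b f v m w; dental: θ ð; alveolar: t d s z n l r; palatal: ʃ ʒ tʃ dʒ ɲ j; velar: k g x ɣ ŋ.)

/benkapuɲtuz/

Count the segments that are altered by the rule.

/n/ before /k/ (velar) → [ŋ]
/ɲ/ before /t/ (alveolar) → [n]
2 segments change.

2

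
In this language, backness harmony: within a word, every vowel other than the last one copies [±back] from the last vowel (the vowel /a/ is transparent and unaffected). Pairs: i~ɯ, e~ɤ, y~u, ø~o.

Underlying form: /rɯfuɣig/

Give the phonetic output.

/ɯ/ harmonizes with /i/ ([-back]) → [i]
/u/ harmonizes with /i/ ([-back]) → [y]

[rifyɣig]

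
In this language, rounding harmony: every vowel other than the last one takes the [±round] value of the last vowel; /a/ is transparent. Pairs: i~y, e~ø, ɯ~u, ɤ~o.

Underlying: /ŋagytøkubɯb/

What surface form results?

/y/ harmonizes with /ɯ/ ([-round]) → [i]
/ø/ harmonizes with /ɯ/ ([-round]) → [e]
/u/ harmonizes with /ɯ/ ([-round]) → [ɯ]

[ŋagitekɯbɯb]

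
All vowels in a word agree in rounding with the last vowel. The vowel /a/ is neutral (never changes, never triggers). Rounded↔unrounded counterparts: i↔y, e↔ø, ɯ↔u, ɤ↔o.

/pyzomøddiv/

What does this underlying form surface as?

[pizɤmeddiv]

/y/ harmonizes with /i/ ([-round]) → [i]
/o/ harmonizes with /i/ ([-round]) → [ɤ]
/ø/ harmonizes with /i/ ([-round]) → [e]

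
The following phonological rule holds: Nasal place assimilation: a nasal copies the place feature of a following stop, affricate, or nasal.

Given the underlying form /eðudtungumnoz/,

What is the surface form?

[eðudtuŋgunnoz]

/n/ before /g/ (velar) → [ŋ]
/m/ before /n/ (alveolar) → [n]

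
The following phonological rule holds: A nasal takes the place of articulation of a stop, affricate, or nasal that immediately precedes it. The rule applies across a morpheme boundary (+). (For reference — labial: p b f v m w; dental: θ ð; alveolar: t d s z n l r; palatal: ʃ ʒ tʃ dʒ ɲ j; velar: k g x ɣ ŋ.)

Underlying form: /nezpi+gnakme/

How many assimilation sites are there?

2

/n/ after /g/ (velar) → [ŋ]
/m/ after /k/ (velar) → [ŋ]
2 segments change.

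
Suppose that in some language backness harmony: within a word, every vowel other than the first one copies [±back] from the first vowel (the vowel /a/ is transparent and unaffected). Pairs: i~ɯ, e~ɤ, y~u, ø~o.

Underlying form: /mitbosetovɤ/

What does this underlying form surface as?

/o/ harmonizes with /i/ ([-back]) → [ø]
/o/ harmonizes with /i/ ([-back]) → [ø]
/ɤ/ harmonizes with /i/ ([-back]) → [e]

[mitbøsetøve]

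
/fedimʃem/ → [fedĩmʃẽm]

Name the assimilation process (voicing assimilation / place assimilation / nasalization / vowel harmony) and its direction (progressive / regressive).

/i/→[ĩ] /e/→[ẽ].
Each target copies a feature from the following segment, so the direction is regressive.

nasalization, regressive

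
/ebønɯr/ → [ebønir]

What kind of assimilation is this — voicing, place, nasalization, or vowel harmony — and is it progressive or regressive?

vowel harmony, progressive

/ɯ/→[i].
Vowels agree with the first vowel, so the harmony is progressive.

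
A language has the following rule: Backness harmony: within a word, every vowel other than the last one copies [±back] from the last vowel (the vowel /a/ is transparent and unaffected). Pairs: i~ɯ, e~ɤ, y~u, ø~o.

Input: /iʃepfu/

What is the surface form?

/i/ harmonizes with /u/ ([+back]) → [ɯ]
/e/ harmonizes with /u/ ([+back]) → [ɤ]

[ɯʃɤpfu]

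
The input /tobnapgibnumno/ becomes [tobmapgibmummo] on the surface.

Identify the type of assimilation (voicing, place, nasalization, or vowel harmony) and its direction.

place assimilation, progressive

/n/→[m] /n/→[m] /n/→[m].
Each target copies a feature from the preceding segment, so the direction is progressive.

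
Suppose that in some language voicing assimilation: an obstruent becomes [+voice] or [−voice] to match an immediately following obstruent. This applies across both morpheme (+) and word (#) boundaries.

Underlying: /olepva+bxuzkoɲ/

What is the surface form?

[olebva+pxuskoɲ]

/p/ before /v/ (voiced) → [b]
/b/ before /x/ (voiceless) → [p]
/z/ before /k/ (voiceless) → [s]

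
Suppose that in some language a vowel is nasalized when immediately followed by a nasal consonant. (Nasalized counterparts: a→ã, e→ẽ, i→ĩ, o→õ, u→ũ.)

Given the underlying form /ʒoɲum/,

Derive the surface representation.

/o/ before nasal /ɲ/ → [õ]
/u/ before nasal /m/ → [ũ]

[ʒõɲũm]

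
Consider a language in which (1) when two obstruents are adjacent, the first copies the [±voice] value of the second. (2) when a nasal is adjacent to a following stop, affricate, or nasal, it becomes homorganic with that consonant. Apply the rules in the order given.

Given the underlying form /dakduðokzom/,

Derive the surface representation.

[dagduðogzom]

Rule 1: /k/ before /d/ (voiced) → [g]
Rule 1: /k/ before /z/ (voiced) → [g]
After rule 1: dagduðogzom
Rule 2: no segment meets the rule's conditions; no change.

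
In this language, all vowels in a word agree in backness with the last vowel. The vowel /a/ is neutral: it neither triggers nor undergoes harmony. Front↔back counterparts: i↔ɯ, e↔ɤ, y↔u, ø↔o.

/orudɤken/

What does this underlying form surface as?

/o/ harmonizes with /e/ ([-back]) → [ø]
/u/ harmonizes with /e/ ([-back]) → [y]
/ɤ/ harmonizes with /e/ ([-back]) → [e]

[ørydeken]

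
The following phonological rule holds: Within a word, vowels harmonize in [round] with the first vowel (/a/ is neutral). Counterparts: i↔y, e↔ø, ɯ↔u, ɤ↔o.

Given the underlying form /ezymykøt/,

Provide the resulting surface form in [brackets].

/y/ harmonizes with /e/ ([-round]) → [i]
/y/ harmonizes with /e/ ([-round]) → [i]
/ø/ harmonizes with /e/ ([-round]) → [e]

[ezimiket]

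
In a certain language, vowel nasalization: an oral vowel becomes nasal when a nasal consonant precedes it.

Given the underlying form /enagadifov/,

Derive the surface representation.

/a/ after nasal /n/ → [ã]

[enãgadifov]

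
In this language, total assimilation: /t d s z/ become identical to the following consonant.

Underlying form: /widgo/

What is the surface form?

/d/ before /g/ → [g] (total assimilation)

[wiggo]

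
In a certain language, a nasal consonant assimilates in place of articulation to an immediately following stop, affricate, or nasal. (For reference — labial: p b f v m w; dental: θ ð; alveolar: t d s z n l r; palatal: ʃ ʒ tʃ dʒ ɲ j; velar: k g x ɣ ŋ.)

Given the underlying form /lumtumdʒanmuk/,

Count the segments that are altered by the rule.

/m/ before /t/ (alveolar) → [n]
/m/ before /dʒ/ (palatal) → [ɲ]
/n/ before /m/ (labial) → [m]
3 segments change.

3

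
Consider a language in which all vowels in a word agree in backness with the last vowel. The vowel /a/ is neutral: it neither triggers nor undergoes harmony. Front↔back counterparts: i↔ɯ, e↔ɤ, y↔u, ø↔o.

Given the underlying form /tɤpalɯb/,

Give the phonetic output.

[tɤpalɯb]

no segment meets the rule's conditions; no change.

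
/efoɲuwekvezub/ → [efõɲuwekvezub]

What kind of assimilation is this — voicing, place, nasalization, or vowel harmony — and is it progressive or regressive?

nasalization, regressive

/o/→[õ].
Each target copies a feature from the following segment, so the direction is regressive.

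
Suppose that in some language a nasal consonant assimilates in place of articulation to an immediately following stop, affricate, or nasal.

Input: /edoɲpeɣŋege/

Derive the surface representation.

[edompeɣŋege]

/ɲ/ before /p/ (labial) → [m]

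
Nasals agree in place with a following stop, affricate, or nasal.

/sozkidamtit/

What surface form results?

[sozkidantit]

/m/ before /t/ (alveolar) → [n]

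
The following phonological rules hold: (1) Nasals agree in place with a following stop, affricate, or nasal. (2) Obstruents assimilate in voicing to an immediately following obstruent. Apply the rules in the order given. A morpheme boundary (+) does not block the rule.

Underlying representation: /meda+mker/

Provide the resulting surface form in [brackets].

Rule 1: /m/ before /k/ (velar) → [ŋ]
After rule 1: meda+ŋker
Rule 2: no segment meets the rule's conditions; no change.

[meda+ŋker]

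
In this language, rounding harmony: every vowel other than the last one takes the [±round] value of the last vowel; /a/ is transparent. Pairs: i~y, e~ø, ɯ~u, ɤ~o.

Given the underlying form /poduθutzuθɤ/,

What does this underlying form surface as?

/o/ harmonizes with /ɤ/ ([-round]) → [ɤ]
/u/ harmonizes with /ɤ/ ([-round]) → [ɯ]
/u/ harmonizes with /ɤ/ ([-round]) → [ɯ]
/u/ harmonizes with /ɤ/ ([-round]) → [ɯ]

[pɤdɯθɯtzɯθɤ]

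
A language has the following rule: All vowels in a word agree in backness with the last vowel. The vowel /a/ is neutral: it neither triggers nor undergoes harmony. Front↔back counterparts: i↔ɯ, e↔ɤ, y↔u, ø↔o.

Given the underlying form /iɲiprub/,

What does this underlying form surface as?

[ɯɲɯprub]

/i/ harmonizes with /u/ ([+back]) → [ɯ]
/i/ harmonizes with /u/ ([+back]) → [ɯ]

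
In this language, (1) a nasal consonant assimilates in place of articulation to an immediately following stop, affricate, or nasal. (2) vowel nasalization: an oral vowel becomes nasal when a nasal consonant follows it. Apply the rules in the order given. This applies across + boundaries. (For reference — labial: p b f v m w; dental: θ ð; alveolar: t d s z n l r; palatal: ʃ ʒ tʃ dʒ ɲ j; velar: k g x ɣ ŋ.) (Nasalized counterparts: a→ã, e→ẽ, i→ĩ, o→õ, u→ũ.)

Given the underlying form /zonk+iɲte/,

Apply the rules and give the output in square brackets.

Rule 1: /n/ before /k/ (velar) → [ŋ]
Rule 1: /ɲ/ before /t/ (alveolar) → [n]
After rule 1: zoŋk+inte
Rule 2: /o/ before nasal /ŋ/ → [õ]
Rule 2: /i/ before nasal /n/ → [ĩ]

[zõŋk+ĩnte]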